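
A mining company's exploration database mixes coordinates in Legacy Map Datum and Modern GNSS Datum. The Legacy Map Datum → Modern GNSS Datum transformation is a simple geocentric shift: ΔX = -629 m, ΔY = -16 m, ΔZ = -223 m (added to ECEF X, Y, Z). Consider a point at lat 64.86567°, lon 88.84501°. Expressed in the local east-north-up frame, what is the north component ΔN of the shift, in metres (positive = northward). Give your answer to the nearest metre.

At φ = 64.86567°, λ = 88.84501°: sin φ = 0.905314, cos φ = 0.424742, sin λ = 0.999797, cos λ = 0.020157.
ΔN = −sin φ cos λ·ΔX − sin φ sin λ·ΔY + cos φ·ΔZ = −(0.905314)(0.020157)(-629) − (0.905314)(0.999797)(-16) + (0.424742)(-223) = -68.76 m.

ΔN = -69 m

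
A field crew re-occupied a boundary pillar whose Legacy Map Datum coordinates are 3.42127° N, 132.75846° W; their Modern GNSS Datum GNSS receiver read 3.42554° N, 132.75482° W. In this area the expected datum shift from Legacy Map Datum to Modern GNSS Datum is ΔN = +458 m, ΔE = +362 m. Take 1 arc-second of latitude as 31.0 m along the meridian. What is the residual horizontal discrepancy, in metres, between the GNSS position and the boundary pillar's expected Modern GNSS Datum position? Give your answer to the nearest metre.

Observed coordinate differences: Δφ = +0.00427°, Δλ = +0.00364°.
Converting to metres (1° lat = 111600 m, cos φ = 0.998218): observed ΔN = 476.5 m, observed ΔE = 405.5 m.
Subtracting the expected shift leaves a residual of 476.5 − (458) = 18.5 m north and 405.5 − (362) = 43.5 m east.
Residual distance = √(18.5² + 43.5²) = 47.3 m.

47 m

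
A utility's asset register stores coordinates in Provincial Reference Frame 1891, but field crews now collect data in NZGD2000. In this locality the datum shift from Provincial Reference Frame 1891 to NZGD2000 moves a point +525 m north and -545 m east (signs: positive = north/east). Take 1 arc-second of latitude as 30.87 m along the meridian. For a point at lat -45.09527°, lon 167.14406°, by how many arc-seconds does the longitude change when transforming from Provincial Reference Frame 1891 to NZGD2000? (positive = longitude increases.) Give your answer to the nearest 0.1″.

Δλ = -25.0″

At latitude -45.09527°, cos φ = 0.705930.
1″ of longitude at this latitude = 30.87 × cos φ = 21.7921 m, so Δλ = -545.0 / 21.7921 = -25.009″.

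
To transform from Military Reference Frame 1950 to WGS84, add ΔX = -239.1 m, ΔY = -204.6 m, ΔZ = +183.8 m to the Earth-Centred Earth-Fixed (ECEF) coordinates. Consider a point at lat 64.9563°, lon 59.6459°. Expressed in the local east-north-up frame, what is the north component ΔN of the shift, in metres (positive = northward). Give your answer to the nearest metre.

ΔN = 347 m

The local north axis is (−sin φ cos λ, −sin φ sin λ, cos φ), giving ΔN = 109.468 + 159.955 + 77.804 = 347.23 m.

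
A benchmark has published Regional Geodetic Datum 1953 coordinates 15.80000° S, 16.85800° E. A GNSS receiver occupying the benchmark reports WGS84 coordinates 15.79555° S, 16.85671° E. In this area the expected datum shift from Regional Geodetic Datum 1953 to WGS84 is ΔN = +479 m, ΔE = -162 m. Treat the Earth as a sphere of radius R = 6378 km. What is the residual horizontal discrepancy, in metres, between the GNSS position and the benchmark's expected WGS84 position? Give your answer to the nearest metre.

Observed coordinate differences: Δφ = +0.00445°, Δλ = -0.00129°.
Converting to metres (1° lat = 111317 m, cos φ = 0.962218): observed ΔN = 495.4 m, observed ΔE = -138.2 m.
Subtracting the expected shift leaves a residual of 495.4 − (479) = 16.4 m north and -138.2 − (-162) = 23.8 m east.
Residual distance = √(16.4² + 23.8²) = 28.9 m.

29 m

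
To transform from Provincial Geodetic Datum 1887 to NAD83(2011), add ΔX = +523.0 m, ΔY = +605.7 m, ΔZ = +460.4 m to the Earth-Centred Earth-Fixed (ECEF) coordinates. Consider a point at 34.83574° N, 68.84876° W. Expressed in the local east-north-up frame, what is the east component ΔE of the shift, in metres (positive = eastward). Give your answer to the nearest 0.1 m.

ΔE = 706.3 m

At φ = 34.83574°, λ = -68.84876°: sin φ = 0.571226, cos φ = 0.820793, sin λ = -0.932631, cos λ = 0.360831.
ΔE = −sin λ·ΔX + cos λ·ΔY = −(-0.932631)·(523.0) + (0.360831)·(605.7) = 706.32 m.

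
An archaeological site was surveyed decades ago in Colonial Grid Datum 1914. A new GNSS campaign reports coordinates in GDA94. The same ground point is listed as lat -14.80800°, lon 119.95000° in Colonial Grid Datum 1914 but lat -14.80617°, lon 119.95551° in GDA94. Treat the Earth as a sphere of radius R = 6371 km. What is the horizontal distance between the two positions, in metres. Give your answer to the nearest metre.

Δφ = -14.80617° − -14.80800° = +0.00183°; Δλ = 119.95551° − 119.95000° = +0.00551°.
1° along a meridian = πR/180 = 111195 m.
ΔN = Δφ × 111195 = 203.5 m; ΔE = Δλ × 111195 × cos(-14.80800°) = +0.00551 × 111195 × 0.966788 = 592.3 m.
Distance = √(ΔE² + ΔN²) = √(592.3² + 203.5²) = 626.3 m.

626 m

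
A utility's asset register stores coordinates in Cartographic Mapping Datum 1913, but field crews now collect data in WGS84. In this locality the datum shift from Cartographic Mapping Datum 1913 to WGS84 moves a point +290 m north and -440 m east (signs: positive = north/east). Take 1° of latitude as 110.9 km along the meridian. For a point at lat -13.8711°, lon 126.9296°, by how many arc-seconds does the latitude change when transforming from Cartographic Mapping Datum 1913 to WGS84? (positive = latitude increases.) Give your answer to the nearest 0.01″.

1° of latitude = 110.9 km, so Δφ = 290.0 / 110900 = 0.0026150° = 9.414″.

Δφ = 9.41″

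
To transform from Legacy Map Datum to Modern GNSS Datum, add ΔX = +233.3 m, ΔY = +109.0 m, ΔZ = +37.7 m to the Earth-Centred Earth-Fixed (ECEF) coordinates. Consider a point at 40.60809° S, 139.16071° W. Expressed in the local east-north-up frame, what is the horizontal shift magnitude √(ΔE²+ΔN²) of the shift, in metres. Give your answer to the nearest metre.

The local east axis at (φ, λ) is (−sin λ, cos λ, 0), so ΔE = −sin(-139.16071°)·233.3 + cos(-139.16071°)·109.0 = 70.10 m.
The local north axis is (−sin φ cos λ, −sin φ sin λ, cos φ), giving ΔN = -114.882 − 46.394 + 28.621 = -132.66 m.
Horizontal magnitude = √(ΔE² + ΔN²) = √(70.10² + (-132.66)²) = 150.04 m.

150 m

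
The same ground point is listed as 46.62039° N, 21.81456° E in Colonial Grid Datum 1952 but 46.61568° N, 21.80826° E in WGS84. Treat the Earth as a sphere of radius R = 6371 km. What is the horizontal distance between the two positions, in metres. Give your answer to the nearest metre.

Δφ = 46.61568° − 46.62039° = -0.00471°; Δλ = 21.80826° − 21.81456° = -0.00630°.
1° along a meridian = πR/180 = 111195 m.
ΔN = Δφ × 111195 = -523.7 m; ΔE = Δλ × 111195 × cos(46.62039°) = -0.00630 × 111195 × 0.686829 = -481.1 m.
Distance = √(ΔE² + ΔN²) = √((-481.1)² + (-523.7)²) = 711.2 m.

711 m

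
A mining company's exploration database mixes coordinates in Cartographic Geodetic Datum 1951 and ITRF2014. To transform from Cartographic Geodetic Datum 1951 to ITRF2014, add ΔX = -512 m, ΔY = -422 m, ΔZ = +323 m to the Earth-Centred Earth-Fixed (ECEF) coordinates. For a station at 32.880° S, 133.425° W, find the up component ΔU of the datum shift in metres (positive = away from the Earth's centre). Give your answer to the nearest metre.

ΔU = 378 m

At φ = -32.880°, λ = -133.425°: sin φ = -0.542881, cos φ = 0.839809, sin λ = -0.726275, cos λ = -0.687404.
ΔU = cos φ cos λ·ΔX + cos φ sin λ·ΔY + sin φ·ΔZ = (0.839809)(-0.687404)(-512) + (0.839809)(-0.726275)(-422) + (-0.542881)(323) = 377.61 m.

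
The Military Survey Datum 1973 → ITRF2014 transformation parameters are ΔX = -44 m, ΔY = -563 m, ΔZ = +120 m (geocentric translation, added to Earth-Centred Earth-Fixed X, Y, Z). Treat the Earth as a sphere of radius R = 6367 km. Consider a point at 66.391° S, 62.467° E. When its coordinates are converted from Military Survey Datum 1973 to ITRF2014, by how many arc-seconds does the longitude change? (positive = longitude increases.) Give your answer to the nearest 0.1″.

Δλ = -17.9″

sin φ = -0.916300, cos φ = 0.400493, sin λ = 0.886745, cos λ = 0.462259.
East component: ΔE = −sin λ·ΔX + cos λ·ΔY = −(0.886745)(-44) + (0.462259)(-563) = -221.24 m.
1° of latitude spans πR/180 = 111125 m; at latitude φ, 1° of longitude spans that × cos φ = 44504.8 m, so Δλ = -221.24 / 44504.8 × 3600 = -17.896″.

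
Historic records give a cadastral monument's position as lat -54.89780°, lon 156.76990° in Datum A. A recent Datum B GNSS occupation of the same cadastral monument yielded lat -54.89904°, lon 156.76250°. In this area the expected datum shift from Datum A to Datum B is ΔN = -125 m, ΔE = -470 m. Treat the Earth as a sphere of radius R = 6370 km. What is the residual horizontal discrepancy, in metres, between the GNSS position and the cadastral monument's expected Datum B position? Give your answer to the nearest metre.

Observed coordinate differences: Δφ = -0.00124°, Δλ = -0.00740°.
Converting to metres (1° lat = 111177 m, cos φ = 0.575037): observed ΔN = -137.9 m, observed ΔE = -473.1 m.
Subtracting the expected shift leaves a residual of -137.9 − (-125) = -12.9 m north and -473.1 − (-470) = -3.1 m east.
Residual distance = √((-12.9)² + (-3.1)²) = 13.2 m.

13 m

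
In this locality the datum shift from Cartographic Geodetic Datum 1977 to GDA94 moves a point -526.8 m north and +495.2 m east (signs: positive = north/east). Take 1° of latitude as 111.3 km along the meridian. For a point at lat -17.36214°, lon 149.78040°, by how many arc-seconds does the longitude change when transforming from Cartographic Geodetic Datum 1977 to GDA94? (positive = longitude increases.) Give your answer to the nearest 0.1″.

Δλ = 16.8″

At latitude -17.36214°, cos φ = 0.954438.
1° of longitude at this latitude = 111.3 × cos φ = 106.23 km, so Δλ = 495.2 / 106228.9 = 0.0046616° = 16.782″.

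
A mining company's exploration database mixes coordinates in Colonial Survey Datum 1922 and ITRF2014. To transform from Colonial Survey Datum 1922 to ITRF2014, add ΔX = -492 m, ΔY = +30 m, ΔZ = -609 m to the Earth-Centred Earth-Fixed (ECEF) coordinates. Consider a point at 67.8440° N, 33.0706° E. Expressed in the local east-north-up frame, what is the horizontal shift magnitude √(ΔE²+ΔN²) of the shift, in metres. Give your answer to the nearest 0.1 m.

The local east axis at (φ, λ) is (−sin λ, cos λ, 0), so ΔE = −sin(33.0706°)·(-492) + cos(33.0706°)·30 = 293.61 m.
The local north axis is (−sin φ cos λ, −sin φ sin λ, cos φ), giving ΔN = 381.852 − 15.161 − 229.672 = 137.02 m.
Horizontal magnitude = √(ΔE² + ΔN²) = √(293.61² + 137.02²) = 324.01 m.

324.0 m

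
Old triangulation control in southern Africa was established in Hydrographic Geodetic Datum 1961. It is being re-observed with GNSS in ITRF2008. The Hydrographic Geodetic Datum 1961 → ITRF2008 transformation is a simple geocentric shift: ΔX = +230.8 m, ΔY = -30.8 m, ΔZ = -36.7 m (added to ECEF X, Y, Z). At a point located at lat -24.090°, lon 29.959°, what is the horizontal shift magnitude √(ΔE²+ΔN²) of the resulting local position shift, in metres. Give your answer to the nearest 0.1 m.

At φ = -24.090°, λ = 29.959°: sin φ = -0.408171, cos φ = 0.912905, sin λ = 0.499380, cos λ = 0.866383.
ΔE = −sin λ·ΔX + cos λ·ΔY = −(0.499380)·(230.8) + (0.866383)·(-30.8) = -141.94 m.
ΔN = −sin φ cos λ·ΔX − sin φ sin λ·ΔY + cos φ·ΔZ = −(-0.408171)(0.866383)(230.8) − (-0.408171)(0.499380)(-30.8) + (0.912905)(-36.7) = 41.84 m.
Horizontal magnitude = √(ΔE² + ΔN²) = √((-141.94)² + 41.84²) = 147.98 m.

148.0 m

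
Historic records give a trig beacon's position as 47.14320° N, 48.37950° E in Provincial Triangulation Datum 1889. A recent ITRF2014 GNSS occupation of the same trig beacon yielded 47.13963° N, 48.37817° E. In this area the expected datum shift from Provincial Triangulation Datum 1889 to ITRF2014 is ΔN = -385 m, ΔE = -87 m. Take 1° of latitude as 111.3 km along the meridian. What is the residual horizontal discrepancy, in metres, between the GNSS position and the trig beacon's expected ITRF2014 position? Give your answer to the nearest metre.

18 m

Observed coordinate differences: Δφ = -0.00357°, Δλ = -0.00133°.
Converting to metres (1° lat = 111300 m, cos φ = 0.680168): observed ΔN = -397.3 m, observed ΔE = -100.7 m.
Subtracting the expected shift leaves a residual of -397.3 − (-385) = -12.3 m north and -100.7 − (-87) = -13.7 m east.
Residual distance = √((-12.3)² + (-13.7)²) = 18.4 m.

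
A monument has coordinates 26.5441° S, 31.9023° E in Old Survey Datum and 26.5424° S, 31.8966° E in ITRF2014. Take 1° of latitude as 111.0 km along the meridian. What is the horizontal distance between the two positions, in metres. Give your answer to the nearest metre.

Δφ = -26.5424° − -26.5441° = +0.0017°; Δλ = 31.8966° − 31.9023° = -0.0057°.
ΔN = Δφ × 111000 = 188.7 m; ΔE = Δλ × 111000 × cos(-26.5441°) = -0.0057 × 111000 × 0.894591 = -566.0 m.
Distance = √(ΔE² + ΔN²) = √((-566.0)² + 188.7²) = 596.6 m.

597 m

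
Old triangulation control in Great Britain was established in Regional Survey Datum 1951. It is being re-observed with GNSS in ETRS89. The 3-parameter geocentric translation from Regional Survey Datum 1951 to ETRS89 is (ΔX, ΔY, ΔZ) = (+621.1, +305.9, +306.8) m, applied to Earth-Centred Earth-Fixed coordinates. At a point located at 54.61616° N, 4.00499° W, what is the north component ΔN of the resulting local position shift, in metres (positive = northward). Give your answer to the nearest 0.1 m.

ΔN = -310.1 m

The local north axis is (−sin φ cos λ, −sin φ sin λ, cos φ), giving ΔN = -505.141 + 17.419 + 177.653 = -310.07 m.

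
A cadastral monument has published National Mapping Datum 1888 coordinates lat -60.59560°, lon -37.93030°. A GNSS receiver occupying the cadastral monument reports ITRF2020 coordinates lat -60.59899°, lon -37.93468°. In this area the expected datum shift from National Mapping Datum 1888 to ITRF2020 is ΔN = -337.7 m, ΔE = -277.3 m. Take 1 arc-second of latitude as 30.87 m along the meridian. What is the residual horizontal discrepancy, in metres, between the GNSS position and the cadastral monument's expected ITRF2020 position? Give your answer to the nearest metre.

55 m

Observed coordinate differences: Δφ = -0.00339°, Δλ = -0.00438°.
Converting to metres (1° lat = 111132 m, cos φ = 0.490971): observed ΔN = -376.7 m, observed ΔE = -239.0 m.
Subtracting the expected shift leaves a residual of -376.7 − (-337.7) = -39.0 m north and -239.0 − (-277.3) = 38.3 m east.
Residual distance = √((-39.0)² + 38.3²) = 54.7 m.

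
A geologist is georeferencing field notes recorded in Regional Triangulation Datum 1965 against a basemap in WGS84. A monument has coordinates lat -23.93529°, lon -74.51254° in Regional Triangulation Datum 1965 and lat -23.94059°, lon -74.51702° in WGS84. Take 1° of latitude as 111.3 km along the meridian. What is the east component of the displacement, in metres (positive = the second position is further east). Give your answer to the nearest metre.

Δφ = -23.94059° − -23.93529° = -0.00530°; Δλ = -74.51702° − -74.51254° = -0.00448°.
ΔN = Δφ × 111300 = -589.9 m; ΔE = Δλ × 111300 × cos(-23.93529°) = -0.00448 × 111300 × 0.914004 = -455.7 m.

ΔE = -456 m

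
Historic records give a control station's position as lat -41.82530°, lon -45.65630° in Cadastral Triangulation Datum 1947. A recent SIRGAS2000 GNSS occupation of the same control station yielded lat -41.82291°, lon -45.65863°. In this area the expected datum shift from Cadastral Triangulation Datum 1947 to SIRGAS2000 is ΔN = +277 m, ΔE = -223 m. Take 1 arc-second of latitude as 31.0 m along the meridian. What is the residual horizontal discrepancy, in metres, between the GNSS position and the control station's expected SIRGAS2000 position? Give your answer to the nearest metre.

Observed coordinate differences: Δφ = +0.00239°, Δλ = -0.00233°.
Converting to metres (1° lat = 111600 m, cos φ = 0.745182): observed ΔN = 266.7 m, observed ΔE = -193.8 m.
Subtracting the expected shift leaves a residual of 266.7 − (277) = -10.3 m north and -193.8 − (-223) = 29.2 m east.
Residual distance = √((-10.3)² + 29.2²) = 31.0 m.

31 m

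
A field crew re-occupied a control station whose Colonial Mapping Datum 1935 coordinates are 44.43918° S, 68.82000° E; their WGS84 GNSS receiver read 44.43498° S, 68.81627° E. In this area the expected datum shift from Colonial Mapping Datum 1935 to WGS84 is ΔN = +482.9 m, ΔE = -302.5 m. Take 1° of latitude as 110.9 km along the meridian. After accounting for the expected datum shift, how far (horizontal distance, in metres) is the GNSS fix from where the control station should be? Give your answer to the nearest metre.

19 m

Observed coordinate differences: Δφ = +0.00420°, Δλ = -0.00373°.
Converting to metres (1° lat = 110900 m, cos φ = 0.713994): observed ΔN = 465.8 m, observed ΔE = -295.3 m.
Subtracting the expected shift leaves a residual of 465.8 − (482.9) = -17.1 m north and -295.3 − (-302.5) = 7.2 m east.
Residual distance = √((-17.1)² + 7.2²) = 18.6 m.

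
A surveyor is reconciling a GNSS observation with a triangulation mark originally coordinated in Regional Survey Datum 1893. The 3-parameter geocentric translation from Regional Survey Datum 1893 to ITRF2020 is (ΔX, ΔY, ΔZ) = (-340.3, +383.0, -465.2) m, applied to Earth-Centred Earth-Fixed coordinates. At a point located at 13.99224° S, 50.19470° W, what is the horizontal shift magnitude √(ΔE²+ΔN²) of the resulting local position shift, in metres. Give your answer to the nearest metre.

575 m

The local east axis at (φ, λ) is (−sin λ, cos λ, 0), so ΔE = −sin(-50.19470°)·(-340.3) + cos(-50.19470°)·383.0 = -16.24 m.
The local north axis is (−sin φ cos λ, −sin φ sin λ, cos φ), giving ΔN = -52.675 − 71.142 − 451.397 = -575.21 m.
Horizontal magnitude = √(ΔE² + ΔN²) = √((-16.24)² + (-575.21)²) = 575.44 m.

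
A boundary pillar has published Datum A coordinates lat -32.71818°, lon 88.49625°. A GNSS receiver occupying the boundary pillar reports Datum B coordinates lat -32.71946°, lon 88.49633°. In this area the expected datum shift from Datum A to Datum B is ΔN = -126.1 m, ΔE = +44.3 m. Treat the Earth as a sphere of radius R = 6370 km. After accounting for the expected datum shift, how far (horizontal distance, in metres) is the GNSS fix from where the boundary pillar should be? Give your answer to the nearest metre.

40 m

Observed coordinate differences: Δφ = -0.00128°, Δλ = +0.00008°.
Converting to metres (1° lat = 111177 m, cos φ = 0.841339): observed ΔN = -142.3 m, observed ΔE = 7.5 m.
Subtracting the expected shift leaves a residual of -142.3 − (-126.1) = -16.2 m north and 7.5 − (44.3) = -36.8 m east.
Residual distance = √((-16.2)² + (-36.8)²) = 40.2 m.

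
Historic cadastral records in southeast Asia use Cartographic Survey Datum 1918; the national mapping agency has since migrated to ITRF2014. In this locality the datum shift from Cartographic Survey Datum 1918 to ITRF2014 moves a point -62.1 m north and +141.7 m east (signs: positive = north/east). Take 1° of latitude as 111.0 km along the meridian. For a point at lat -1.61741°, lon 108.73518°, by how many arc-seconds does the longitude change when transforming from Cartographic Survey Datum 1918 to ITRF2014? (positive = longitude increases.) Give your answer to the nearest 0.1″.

At latitude -1.61741°, cos φ = 0.999602.
1° of longitude at this latitude = 111.0 × cos φ = 110.96 km, so Δλ = 141.7 / 110955.8 = 0.0012771° = 4.598″.

Δλ = 4.6″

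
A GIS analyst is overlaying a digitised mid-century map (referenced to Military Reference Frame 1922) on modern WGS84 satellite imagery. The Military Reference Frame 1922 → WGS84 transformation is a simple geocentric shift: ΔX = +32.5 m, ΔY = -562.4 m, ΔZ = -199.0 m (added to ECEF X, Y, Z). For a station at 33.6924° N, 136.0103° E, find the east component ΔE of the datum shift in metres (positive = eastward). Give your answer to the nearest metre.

ΔE = 382 m

The local east axis at (φ, λ) is (−sin λ, cos λ, 0), so ΔE = −sin(136.0103°)·32.5 + cos(136.0103°)·(-562.4) = 382.05 m.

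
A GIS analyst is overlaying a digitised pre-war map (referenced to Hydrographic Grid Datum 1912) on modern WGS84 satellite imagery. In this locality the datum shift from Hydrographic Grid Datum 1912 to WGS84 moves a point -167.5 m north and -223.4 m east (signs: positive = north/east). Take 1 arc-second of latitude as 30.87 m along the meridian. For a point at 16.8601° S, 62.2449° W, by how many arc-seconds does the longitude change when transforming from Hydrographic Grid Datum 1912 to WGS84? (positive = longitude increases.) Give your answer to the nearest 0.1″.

Δλ = -7.6″

At latitude -16.8601°, cos φ = 0.957016.
1″ of longitude at this latitude = 30.87 × cos φ = 29.5431 m, so Δλ = -223.4 / 29.5431 = -7.562″.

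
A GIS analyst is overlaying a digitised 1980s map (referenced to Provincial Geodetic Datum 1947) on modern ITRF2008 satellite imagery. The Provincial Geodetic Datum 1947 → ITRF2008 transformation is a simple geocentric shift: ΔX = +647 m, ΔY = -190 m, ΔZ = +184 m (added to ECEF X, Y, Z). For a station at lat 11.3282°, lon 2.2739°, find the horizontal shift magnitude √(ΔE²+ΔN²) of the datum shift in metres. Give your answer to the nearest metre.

222 m

At φ = 11.3282°, λ = 2.2739°: sin φ = 0.196429, cos φ = 0.980518, sin λ = 0.039677, cos λ = 0.999213.
ΔE = −sin λ·ΔX + cos λ·ΔY = −(0.039677)·(647) + (0.999213)·(-190) = -215.52 m.
ΔN = −sin φ cos λ·ΔX − sin φ sin λ·ΔY + cos φ·ΔZ = −(0.196429)(0.999213)(647) − (0.196429)(0.039677)(-190) + (0.980518)(184) = 54.91 m.
Horizontal magnitude = √(ΔE² + ΔN²) = √((-215.52)² + 54.91²) = 222.41 m.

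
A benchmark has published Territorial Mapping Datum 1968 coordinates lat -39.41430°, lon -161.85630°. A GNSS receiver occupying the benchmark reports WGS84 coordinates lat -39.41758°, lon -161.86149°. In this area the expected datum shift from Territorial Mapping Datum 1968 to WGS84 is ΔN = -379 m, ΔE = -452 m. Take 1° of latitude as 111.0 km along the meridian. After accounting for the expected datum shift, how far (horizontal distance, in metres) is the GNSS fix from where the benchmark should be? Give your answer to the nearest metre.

16 m

Observed coordinate differences: Δφ = -0.00328°, Δλ = -0.00519°.
Converting to metres (1° lat = 111000 m, cos φ = 0.772575): observed ΔN = -364.1 m, observed ΔE = -445.1 m.
Subtracting the expected shift leaves a residual of -364.1 − (-379) = 14.9 m north and -445.1 − (-452) = 6.9 m east.
Residual distance = √(14.9² + 6.9²) = 16.4 m.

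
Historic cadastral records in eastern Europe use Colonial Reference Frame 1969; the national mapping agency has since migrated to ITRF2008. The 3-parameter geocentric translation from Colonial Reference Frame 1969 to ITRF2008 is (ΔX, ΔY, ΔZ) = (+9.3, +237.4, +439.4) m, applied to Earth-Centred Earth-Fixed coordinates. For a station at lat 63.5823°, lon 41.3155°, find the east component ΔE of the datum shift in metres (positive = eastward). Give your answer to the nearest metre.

ΔE = 172 m

The local east axis at (φ, λ) is (−sin λ, cos λ, 0), so ΔE = −sin(41.3155°)·9.3 + cos(41.3155°)·237.4 = 172.17 m.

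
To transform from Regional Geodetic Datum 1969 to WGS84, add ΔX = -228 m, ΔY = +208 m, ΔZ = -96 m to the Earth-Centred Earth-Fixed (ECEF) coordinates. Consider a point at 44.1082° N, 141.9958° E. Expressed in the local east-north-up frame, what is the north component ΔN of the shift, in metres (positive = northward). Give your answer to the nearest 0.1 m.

ΔN = -283.1 m

At φ = 44.1082°, λ = 141.9958°: sin φ = 0.696016, cos φ = 0.718027, sin λ = 0.615719, cos λ = -0.787966.
ΔN = −sin φ cos λ·ΔX − sin φ sin λ·ΔY + cos φ·ΔZ = −(0.696016)(-0.787966)(-228) − (0.696016)(0.615719)(208) + (0.718027)(-96) = -283.11 m.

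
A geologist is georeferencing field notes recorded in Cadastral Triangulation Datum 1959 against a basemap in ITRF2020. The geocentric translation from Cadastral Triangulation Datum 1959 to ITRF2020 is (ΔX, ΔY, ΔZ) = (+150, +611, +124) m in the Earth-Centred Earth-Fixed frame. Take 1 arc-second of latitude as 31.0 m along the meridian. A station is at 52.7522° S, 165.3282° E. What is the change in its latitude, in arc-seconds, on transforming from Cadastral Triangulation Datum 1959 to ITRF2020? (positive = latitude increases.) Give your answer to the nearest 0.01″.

sin φ = -0.796025, cos φ = 0.605263, sin λ = 0.253282, cos λ = -0.967393.
North component: ΔN = −sin φ cos λ·ΔX − sin φ sin λ·ΔY + cos φ·ΔZ = −(-0.796025)(-0.967393)(150) − (-0.796025)(0.253282)(611) + (0.605263)(124) = 82.73 m.
1° of latitude spans 3600 × 31.00 = 111600 m, so Δφ = 82.73 / 111600 × 3600 = 2.669″.

Δφ = 2.67″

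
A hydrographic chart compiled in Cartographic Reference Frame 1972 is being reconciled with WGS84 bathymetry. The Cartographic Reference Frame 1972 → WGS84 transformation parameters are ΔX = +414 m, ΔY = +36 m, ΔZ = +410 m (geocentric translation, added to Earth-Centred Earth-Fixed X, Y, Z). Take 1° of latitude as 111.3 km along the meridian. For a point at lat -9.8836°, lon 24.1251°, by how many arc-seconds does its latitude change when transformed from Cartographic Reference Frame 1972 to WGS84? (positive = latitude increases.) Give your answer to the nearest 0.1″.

sin φ = -0.171647, cos φ = 0.985158, sin λ = 0.408730, cos λ = 0.912655.
North component: ΔN = −sin φ cos λ·ΔX − sin φ sin λ·ΔY + cos φ·ΔZ = −(-0.171647)(0.912655)(414) − (-0.171647)(0.408730)(36) + (0.985158)(410) = 471.30 m.
1° of latitude spans 111300 m, so Δφ = 471.30 / 111300 × 3600 = 15.244″.

Δφ = 15.2″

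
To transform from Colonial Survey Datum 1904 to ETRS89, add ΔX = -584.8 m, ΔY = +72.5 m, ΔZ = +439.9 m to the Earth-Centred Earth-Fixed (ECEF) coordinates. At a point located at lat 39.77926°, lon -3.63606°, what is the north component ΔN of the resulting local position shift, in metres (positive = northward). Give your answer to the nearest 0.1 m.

The local north axis is (−sin φ cos λ, −sin φ sin λ, cos φ), giving ΔN = 373.420 + 2.942 + 338.070 = 714.43 m.

ΔN = 714.4 m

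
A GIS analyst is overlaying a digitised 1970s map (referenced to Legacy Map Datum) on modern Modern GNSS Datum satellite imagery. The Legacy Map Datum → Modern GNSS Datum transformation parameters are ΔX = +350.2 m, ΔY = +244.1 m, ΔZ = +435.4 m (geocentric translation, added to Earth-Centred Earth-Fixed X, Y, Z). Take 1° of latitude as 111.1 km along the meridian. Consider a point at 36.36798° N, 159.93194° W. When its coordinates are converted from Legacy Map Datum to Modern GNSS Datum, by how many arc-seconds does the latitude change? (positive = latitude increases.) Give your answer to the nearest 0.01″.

sin φ = 0.592969, cos φ = 0.805225, sin λ = -0.343136, cos λ = -0.939286.
North component: ΔN = −sin φ cos λ·ΔX − sin φ sin λ·ΔY + cos φ·ΔZ = −(0.592969)(-0.939286)(350.2) − (0.592969)(-0.343136)(244.1) + (0.805225)(435.4) = 595.31 m.
1° of latitude spans 111100 m, so Δφ = 595.31 / 111100 × 3600 = 19.290″.

Δφ = 19.29″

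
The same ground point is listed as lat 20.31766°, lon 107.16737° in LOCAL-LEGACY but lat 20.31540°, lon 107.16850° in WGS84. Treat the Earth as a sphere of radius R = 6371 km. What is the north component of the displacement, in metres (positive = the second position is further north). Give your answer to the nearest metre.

Δφ = 20.31540° − 20.31766° = -0.00226°; Δλ = 107.16850° − 107.16737° = +0.00113°.
1° along a meridian = πR/180 = 111195 m.
ΔN = Δφ × 111195 = -251.3 m; ΔE = Δλ × 111195 × cos(20.31766°) = +0.00113 × 111195 × 0.937782 = 117.8 m.

ΔN = -251 m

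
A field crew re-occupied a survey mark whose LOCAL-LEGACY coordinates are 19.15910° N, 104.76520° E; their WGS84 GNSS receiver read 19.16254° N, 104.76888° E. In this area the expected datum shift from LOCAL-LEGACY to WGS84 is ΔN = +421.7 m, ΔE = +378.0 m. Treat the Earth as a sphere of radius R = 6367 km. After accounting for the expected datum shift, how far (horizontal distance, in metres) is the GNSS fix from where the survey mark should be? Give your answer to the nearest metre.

Observed coordinate differences: Δφ = +0.00344°, Δλ = +0.00368°.
Converting to metres (1° lat = 111125 m, cos φ = 0.944611): observed ΔN = 382.3 m, observed ΔE = 386.3 m.
Subtracting the expected shift leaves a residual of 382.3 − (421.7) = -39.4 m north and 386.3 − (378.0) = 8.3 m east.
Residual distance = √((-39.4)² + 8.3²) = 40.3 m.

40 m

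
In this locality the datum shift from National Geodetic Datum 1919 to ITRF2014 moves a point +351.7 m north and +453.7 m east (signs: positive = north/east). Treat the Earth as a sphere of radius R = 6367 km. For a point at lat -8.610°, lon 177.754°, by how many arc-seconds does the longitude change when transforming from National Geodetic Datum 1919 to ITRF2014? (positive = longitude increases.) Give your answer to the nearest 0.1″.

At latitude -8.610°, cos φ = 0.988730.
One radian of longitude at latitude φ spans R cos φ, so Δλ = ΔE / (R cos φ) = 453.7 / (6367000 × 0.988730) = 7.2070e-05 rad = 14.866″.

Δλ = 14.9″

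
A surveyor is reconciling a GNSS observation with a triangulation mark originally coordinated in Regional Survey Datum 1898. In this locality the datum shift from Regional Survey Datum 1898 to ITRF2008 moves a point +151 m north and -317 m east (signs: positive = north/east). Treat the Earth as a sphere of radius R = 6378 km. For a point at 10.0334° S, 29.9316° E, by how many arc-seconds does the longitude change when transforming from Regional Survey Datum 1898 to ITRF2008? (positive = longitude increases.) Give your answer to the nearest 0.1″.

At latitude -10.0334°, cos φ = 0.984706.
One radian of longitude at latitude φ spans R cos φ, so Δλ = ΔE / (R cos φ) = -317.0 / (6378000 × 0.984706) = -5.0474e-05 rad = -10.411″.

Δλ = -10.4″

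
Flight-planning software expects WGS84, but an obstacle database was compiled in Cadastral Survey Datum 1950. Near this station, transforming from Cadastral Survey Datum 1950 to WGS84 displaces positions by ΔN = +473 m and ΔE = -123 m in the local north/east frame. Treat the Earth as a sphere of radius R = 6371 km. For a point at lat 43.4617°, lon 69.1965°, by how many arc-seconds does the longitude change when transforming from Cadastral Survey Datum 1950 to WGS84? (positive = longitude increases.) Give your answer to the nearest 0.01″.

At latitude 43.4617°, cos φ = 0.725834.
One radian of longitude at latitude φ spans R cos φ, so Δλ = ΔE / (R cos φ) = -123.0 / (6371000 × 0.725834) = -2.6599e-05 rad = -5.486″.

Δλ = -5.49″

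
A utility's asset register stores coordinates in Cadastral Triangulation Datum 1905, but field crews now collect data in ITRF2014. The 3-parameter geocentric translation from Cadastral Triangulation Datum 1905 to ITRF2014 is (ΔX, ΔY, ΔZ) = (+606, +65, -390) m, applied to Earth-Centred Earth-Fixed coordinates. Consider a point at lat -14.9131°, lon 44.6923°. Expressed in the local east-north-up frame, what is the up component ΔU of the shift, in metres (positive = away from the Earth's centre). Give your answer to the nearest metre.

ΔU = 561 m

At φ = -14.9131°, λ = 44.6923°: sin φ = -0.257354, cos φ = 0.966317, sin λ = 0.703299, cos λ = 0.710894.
ΔU = cos φ cos λ·ΔX + cos φ sin λ·ΔY + sin φ·ΔZ = (0.966317)(0.710894)(606) + (0.966317)(0.703299)(65) + (-0.257354)(-390) = 560.83 m.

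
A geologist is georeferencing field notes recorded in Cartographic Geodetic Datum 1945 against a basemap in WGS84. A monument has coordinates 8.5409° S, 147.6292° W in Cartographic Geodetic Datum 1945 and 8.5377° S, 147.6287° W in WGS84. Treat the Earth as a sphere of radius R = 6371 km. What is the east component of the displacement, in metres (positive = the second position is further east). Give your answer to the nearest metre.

ΔE = 55 m

Δφ = -8.5377° − -8.5409° = +0.0032°; Δλ = -147.6287° − -147.6292° = +0.0005°.
1° along a meridian = πR/180 = 111195 m.
ΔN = Δφ × 111195 = 355.8 m; ΔE = Δλ × 111195 × cos(-8.5409°) = +0.0005 × 111195 × 0.988910 = 55.0 m.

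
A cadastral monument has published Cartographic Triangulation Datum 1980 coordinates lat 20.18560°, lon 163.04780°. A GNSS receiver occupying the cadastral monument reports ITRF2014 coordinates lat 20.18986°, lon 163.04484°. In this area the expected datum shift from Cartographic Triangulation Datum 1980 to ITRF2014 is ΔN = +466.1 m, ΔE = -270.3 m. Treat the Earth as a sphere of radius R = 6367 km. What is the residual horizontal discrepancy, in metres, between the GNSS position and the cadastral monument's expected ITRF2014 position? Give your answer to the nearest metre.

39 m

Observed coordinate differences: Δφ = +0.00426°, Δλ = -0.00296°.
Converting to metres (1° lat = 111125 m, cos φ = 0.938580): observed ΔN = 473.4 m, observed ΔE = -308.7 m.
Subtracting the expected shift leaves a residual of 473.4 − (466.1) = 7.3 m north and -308.7 − (-270.3) = -38.4 m east.
Residual distance = √(7.3² + (-38.4)²) = 39.1 m.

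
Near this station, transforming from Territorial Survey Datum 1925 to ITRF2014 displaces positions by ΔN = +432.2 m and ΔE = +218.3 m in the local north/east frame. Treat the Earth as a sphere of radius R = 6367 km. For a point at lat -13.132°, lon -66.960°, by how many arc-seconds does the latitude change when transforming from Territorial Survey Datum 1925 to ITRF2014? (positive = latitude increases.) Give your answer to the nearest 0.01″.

On a sphere of radius R, 1 rad of latitude = R, so Δφ = ΔN / R = 432.2 / 6367000 = 6.7881e-05 rad = 14.002″.

Δφ = 14.00″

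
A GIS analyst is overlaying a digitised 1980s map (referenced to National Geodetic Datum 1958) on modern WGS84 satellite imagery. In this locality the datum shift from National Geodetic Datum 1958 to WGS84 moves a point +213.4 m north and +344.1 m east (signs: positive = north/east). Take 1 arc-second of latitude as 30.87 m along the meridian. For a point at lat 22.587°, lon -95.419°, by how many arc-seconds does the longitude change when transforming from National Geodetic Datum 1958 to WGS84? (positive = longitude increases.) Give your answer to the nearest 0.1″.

At latitude 22.587°, cos φ = 0.923297.
1″ of longitude at this latitude = 30.87 × cos φ = 28.5022 m, so Δλ = 344.1 / 28.5022 = 12.073″.

Δλ = 12.1″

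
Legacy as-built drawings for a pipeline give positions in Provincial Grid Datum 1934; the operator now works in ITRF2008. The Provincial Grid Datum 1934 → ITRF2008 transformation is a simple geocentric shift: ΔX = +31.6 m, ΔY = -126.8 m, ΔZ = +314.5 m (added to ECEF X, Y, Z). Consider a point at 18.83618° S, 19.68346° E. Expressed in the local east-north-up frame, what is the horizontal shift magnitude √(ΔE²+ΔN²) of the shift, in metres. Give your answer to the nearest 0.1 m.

At φ = -18.83618°, λ = 19.68346°: sin φ = -0.322863, cos φ = 0.946446, sin λ = 0.336823, cos λ = 0.941568.
ΔE = −sin λ·ΔX + cos λ·ΔY = −(0.336823)·(31.6) + (0.941568)·(-126.8) = -130.03 m.
ΔN = −sin φ cos λ·ΔX − sin φ sin λ·ΔY + cos φ·ΔZ = −(-0.322863)(0.941568)(31.6) − (-0.322863)(0.336823)(-126.8) + (0.946446)(314.5) = 293.47 m.
Horizontal magnitude = √(ΔE² + ΔN²) = √((-130.03)² + 293.47²) = 320.99 m.

321.0 m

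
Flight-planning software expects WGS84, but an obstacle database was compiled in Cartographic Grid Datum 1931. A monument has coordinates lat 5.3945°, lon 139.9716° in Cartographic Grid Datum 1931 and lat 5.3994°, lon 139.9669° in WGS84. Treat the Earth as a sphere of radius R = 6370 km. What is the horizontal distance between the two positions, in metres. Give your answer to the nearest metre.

Δφ = 5.3994° − 5.3945° = +0.0049°; Δλ = 139.9669° − 139.9716° = -0.0047°.
1° along a meridian = πR/180 = 111177 m.
ΔN = Δφ × 111177 = 544.8 m; ΔE = Δλ × 111177 × cos(5.3945°) = -0.0047 × 111177 × 0.995571 = -520.2 m.
Distance = √(ΔE² + ΔN²) = √((-520.2)² + 544.8²) = 753.3 m.

753 m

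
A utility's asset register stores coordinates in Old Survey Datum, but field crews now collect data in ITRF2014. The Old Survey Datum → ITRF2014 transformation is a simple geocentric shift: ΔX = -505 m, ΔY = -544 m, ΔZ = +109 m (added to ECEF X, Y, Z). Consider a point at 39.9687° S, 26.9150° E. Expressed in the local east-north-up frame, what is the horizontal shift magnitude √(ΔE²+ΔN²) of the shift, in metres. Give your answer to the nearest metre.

At φ = -39.9687°, λ = 26.9150°: sin φ = -0.642369, cos φ = 0.766395, sin λ = 0.452668, cos λ = 0.891679.
ΔE = −sin λ·ΔX + cos λ·ΔY = −(0.452668)·(-505) + (0.891679)·(-544) = -256.48 m.
ΔN = −sin φ cos λ·ΔX − sin φ sin λ·ΔY + cos φ·ΔZ = −(-0.642369)(0.891679)(-505) − (-0.642369)(0.452668)(-544) + (0.766395)(109) = -363.90 m.
Horizontal magnitude = √(ΔE² + ΔN²) = √((-256.48)² + (-363.90)²) = 445.20 m.

445 m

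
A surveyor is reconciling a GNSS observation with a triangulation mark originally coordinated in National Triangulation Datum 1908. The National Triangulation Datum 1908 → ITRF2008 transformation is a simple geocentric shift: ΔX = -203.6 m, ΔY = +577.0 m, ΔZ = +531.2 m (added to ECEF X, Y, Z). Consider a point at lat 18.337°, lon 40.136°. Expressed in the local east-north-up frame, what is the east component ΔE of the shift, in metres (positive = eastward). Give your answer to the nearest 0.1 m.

ΔE = 572.4 m

The local east axis at (φ, λ) is (−sin λ, cos λ, 0), so ΔE = −sin(40.136°)·(-203.6) + cos(40.136°)·577.0 = 572.37 m.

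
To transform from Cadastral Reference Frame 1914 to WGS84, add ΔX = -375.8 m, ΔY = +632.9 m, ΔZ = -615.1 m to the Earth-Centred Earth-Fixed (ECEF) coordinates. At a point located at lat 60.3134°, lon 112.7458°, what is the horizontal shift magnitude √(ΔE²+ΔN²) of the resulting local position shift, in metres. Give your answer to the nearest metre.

943 m

The local east axis at (φ, λ) is (−sin λ, cos λ, 0), so ΔE = −sin(112.7458°)·(-375.8) + cos(112.7458°)·632.9 = 101.87 m.
The local north axis is (−sin φ cos λ, −sin φ sin λ, cos φ), giving ΔN = -126.229 − 507.070 − 304.632 = -937.93 m.
Horizontal magnitude = √(ΔE² + ΔN²) = √(101.87² + (-937.93)²) = 943.45 m.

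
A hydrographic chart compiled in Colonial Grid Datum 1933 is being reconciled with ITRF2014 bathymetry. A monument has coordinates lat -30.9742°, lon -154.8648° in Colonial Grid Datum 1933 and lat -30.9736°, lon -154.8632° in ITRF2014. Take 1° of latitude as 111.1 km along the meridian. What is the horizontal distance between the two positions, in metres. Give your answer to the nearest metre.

166 m

Δφ = -30.9736° − -30.9742° = +0.0006°; Δλ = -154.8632° − -154.8648° = +0.0016°.
ΔN = Δφ × 111100 = 66.7 m; ΔE = Δλ × 111100 × cos(-30.9742°) = +0.0016 × 111100 × 0.857399 = 152.4 m.
Distance = √(ΔE² + ΔN²) = √(152.4² + 66.7²) = 166.4 m.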